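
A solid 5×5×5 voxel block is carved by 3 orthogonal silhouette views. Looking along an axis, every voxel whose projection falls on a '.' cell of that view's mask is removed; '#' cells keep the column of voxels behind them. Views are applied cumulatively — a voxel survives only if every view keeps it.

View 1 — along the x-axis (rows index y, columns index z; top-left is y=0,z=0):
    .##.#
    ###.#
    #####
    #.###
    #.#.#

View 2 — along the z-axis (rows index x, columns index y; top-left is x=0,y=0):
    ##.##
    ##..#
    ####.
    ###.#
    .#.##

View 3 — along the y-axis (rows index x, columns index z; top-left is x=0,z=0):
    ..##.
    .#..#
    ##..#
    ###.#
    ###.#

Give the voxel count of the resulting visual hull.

voxel count = 44

initial block: 5^3 = 125
step 1: project along x, AND mask (19/25) → |grid| = 95
step 2: project along z, AND mask (18/25) → |grid| = 66
step 3: project along y, AND mask (15/25) → |grid| = 44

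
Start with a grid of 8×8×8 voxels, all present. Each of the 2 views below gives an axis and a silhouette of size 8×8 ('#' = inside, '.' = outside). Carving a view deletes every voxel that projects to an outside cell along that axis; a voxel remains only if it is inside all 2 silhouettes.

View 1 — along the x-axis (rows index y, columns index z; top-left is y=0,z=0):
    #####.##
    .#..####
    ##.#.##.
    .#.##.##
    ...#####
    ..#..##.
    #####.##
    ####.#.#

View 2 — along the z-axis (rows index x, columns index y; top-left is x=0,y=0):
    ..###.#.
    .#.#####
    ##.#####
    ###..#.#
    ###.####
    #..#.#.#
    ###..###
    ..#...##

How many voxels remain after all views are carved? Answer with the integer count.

start: 8×8×8 = 512 voxels
carve view 1 (along x, YZ-mask fill 43/64): 344 voxels remain
carve view 2 (along z, XY-mask fill 42/64): 227 voxels remain

voxel count = 227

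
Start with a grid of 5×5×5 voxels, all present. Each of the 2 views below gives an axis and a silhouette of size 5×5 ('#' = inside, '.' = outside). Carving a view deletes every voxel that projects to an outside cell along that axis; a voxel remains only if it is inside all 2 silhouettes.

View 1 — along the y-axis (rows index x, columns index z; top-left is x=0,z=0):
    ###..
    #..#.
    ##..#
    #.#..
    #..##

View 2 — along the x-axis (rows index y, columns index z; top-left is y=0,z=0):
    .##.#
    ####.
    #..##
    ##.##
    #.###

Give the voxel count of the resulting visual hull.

initial block: 5^3 = 125
step 1: project along y, AND mask (13/25) → |grid| = 65
step 2: project along x, AND mask (18/25) → |grid| = 48

voxel count = 48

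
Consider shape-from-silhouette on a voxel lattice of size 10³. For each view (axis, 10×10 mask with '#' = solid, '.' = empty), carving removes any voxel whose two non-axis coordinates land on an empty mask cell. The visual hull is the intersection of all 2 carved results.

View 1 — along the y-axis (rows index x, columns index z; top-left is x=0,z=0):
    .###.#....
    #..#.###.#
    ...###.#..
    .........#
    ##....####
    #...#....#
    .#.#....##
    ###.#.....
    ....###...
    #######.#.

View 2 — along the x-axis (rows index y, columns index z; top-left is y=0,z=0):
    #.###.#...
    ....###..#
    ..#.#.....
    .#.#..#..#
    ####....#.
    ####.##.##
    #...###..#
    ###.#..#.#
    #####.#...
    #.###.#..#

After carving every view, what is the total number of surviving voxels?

voxel count = 228

before carving: 1000 voxels (10×10×10)
V1 y: intersect with XZ mask (43 set) -- 430 left
V2 x: intersect with YZ mask (51 set) -- 228 left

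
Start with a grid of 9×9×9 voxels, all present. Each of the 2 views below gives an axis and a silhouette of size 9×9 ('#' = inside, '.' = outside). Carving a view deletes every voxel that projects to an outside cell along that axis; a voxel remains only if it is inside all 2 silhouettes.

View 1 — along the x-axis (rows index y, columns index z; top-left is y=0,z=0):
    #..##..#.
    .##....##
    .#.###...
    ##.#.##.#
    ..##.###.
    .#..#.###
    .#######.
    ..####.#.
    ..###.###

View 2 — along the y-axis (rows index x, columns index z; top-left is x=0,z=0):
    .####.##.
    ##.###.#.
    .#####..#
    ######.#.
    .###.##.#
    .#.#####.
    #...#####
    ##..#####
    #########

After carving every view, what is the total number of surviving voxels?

311 voxels

before carving: 729 voxels (9×9×9)
step 1: project along x, AND mask (46/81) → |grid| = 414
step 2: project along y, AND mask (59/81) → |grid| = 311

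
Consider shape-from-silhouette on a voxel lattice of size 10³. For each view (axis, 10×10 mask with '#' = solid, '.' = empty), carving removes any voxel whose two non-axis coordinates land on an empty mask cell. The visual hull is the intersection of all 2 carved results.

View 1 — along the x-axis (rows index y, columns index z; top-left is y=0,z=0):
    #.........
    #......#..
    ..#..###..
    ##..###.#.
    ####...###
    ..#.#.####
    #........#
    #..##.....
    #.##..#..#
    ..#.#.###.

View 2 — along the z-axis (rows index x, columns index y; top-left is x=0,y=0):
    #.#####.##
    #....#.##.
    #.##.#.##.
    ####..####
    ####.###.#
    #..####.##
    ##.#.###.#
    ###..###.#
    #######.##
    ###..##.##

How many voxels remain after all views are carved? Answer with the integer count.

remaining voxels: 276

initial block: 10^3 = 1000
carve view 1 (along x, YZ-mask fill 41/100): 410 voxels remain
carve view 2 (along z, XY-mask fill 71/100): 276 voxels remain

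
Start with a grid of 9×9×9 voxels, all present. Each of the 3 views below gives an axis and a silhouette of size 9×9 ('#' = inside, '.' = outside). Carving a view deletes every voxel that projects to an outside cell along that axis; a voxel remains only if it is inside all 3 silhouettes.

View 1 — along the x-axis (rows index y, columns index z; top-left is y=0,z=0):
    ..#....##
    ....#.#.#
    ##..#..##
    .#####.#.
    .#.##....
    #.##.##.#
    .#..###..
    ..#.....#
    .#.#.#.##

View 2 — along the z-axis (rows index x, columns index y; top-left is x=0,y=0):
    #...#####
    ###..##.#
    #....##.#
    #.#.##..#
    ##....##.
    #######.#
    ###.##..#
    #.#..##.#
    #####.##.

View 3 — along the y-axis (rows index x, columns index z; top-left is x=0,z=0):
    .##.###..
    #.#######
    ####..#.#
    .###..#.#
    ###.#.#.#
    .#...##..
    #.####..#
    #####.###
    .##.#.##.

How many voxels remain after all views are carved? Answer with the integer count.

before carving: 729 voxels (9×9×9)
[1] x-view keeps 37 columns → grid now 333
[2] z-view keeps 51 columns → grid now 210
[3] y-view keeps 52 columns → grid now 137

137 voxels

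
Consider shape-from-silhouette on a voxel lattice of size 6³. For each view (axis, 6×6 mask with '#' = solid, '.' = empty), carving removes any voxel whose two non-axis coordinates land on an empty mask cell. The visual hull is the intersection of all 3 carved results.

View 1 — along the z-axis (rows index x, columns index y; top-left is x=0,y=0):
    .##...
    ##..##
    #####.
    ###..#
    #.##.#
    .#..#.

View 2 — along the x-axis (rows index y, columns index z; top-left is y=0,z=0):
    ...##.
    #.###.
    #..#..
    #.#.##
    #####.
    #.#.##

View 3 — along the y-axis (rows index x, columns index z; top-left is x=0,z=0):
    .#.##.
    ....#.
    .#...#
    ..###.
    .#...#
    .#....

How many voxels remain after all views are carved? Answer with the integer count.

before carving: 216 voxels (6×6×6)
[1] z-view keeps 21 columns → grid now 126
[2] x-view keeps 21 columns → grid now 71
[3] y-view keeps 12 columns → grid now 20

20 voxels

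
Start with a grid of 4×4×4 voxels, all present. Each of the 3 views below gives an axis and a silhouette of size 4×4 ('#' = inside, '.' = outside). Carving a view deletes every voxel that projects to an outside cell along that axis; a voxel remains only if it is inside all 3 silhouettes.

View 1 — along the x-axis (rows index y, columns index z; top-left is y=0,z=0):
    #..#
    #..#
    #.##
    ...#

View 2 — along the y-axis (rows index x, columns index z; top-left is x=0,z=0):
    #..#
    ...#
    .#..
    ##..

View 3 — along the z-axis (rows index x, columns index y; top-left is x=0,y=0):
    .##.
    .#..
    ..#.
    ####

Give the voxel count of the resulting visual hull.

|visual hull| = 8

full grid |V| = 64
[1] x-view keeps 8 columns → grid now 32
[2] y-view keeps 6 columns → grid now 14
[3] z-view keeps 8 columns → grid now 8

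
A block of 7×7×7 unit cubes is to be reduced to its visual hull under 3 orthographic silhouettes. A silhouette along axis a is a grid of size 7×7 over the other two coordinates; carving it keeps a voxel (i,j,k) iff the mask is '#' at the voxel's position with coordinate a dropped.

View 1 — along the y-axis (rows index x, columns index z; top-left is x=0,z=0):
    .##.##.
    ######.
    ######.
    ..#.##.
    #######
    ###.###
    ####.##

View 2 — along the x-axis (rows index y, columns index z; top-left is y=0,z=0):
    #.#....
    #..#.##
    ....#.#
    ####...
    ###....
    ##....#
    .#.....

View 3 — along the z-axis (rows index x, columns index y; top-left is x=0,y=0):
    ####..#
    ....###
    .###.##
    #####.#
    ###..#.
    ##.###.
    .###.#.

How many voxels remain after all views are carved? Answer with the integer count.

65 voxels

initial block: 7^3 = 343
V1 y: intersect with XZ mask (38 set) -- 266 left
V2 x: intersect with YZ mask (19 set) -- 100 left
V3 z: intersect with XY mask (32 set) -- 65 left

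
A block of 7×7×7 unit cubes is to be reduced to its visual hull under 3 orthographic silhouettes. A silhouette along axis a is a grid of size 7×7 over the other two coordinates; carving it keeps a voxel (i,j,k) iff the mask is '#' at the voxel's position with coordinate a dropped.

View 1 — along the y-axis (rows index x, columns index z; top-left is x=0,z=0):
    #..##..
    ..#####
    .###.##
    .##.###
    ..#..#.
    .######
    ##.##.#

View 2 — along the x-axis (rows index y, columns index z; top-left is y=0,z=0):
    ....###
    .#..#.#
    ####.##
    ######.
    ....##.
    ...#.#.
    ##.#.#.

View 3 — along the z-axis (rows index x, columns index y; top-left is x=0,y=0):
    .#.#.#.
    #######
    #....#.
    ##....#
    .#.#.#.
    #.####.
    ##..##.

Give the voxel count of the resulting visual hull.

before carving: 343 voxels (7×7×7)
after view 1 [y-axis, 31 of 49 cells solid] → remaining = 217
after view 2 [x-axis, 26 of 49 cells solid] → remaining = 117
after view 3 [z-axis, 27 of 49 cells solid] → remaining = 63

63 voxels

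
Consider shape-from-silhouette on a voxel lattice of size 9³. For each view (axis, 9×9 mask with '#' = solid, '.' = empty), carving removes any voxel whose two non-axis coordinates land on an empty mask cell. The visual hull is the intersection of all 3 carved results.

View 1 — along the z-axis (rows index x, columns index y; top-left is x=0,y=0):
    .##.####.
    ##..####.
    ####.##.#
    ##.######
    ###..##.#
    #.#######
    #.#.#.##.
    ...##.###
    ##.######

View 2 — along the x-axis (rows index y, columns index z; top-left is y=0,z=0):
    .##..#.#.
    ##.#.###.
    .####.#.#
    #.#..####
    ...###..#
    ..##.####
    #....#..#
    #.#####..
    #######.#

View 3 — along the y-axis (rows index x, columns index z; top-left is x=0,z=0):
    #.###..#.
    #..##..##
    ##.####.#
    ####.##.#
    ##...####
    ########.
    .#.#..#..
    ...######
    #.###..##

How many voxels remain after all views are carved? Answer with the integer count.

full grid |V| = 729
step 1: project along z, AND mask (59/81) → |grid| = 531
step 2: project along x, AND mask (49/81) → |grid| = 311
step 3: project along y, AND mask (53/81) → |grid| = 210

voxel count = 210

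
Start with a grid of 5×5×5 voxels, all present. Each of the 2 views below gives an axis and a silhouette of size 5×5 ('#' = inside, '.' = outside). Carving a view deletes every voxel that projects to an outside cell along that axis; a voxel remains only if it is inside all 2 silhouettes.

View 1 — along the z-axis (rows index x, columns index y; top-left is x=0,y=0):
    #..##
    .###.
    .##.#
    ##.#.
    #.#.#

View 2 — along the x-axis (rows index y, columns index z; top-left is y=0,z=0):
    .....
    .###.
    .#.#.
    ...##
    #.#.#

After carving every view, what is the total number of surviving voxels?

start: 5×5×5 = 125 voxels
step 1: project along z, AND mask (15/25) → |grid| = 75
step 2: project along x, AND mask (10/25) → |grid| = 30

remaining voxels: 30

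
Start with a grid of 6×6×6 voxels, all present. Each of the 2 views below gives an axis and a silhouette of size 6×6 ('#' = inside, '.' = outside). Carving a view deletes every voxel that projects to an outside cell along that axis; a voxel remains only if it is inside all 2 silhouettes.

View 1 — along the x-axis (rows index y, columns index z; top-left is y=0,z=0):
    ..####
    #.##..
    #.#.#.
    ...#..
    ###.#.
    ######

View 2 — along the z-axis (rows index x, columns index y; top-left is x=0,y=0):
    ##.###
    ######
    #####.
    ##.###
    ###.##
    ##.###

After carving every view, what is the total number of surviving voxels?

remaining voxels: 110

initial block: 6^3 = 216
after view 1 [x-axis, 21 of 36 cells solid] → remaining = 126
after view 2 [z-axis, 31 of 36 cells solid] → remaining = 110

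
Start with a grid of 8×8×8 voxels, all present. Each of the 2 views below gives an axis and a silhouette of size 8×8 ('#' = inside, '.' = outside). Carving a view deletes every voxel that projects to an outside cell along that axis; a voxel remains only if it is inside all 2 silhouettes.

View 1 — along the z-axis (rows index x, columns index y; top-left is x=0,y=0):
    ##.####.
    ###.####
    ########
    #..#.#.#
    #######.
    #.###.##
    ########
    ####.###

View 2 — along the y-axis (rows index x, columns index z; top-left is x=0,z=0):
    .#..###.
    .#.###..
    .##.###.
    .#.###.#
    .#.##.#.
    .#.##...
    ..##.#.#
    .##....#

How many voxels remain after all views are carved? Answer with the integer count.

full grid |V| = 512
V1 z: intersect with XY mask (53 set) -- 424 left
V2 y: intersect with XZ mask (32 set) -- 211 left

|visual hull| = 211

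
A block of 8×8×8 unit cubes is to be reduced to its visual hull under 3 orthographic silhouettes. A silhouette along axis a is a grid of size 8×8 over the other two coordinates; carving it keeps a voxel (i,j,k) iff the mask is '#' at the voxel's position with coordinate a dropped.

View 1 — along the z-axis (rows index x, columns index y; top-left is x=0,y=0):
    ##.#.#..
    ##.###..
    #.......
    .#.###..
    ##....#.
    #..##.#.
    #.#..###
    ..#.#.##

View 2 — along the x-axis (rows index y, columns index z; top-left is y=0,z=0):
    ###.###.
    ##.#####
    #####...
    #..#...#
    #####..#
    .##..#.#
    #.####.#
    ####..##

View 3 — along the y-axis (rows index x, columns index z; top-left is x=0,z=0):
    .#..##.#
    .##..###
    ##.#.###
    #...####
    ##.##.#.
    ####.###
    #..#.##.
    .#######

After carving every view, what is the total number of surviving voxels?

|visual hull| = 104

before carving: 512 voxels (8×8×8)
step 1: project along z, AND mask (30/64) → |grid| = 240
step 2: project along x, AND mask (43/64) → |grid| = 162
step 3: project along y, AND mask (43/64) → |grid| = 104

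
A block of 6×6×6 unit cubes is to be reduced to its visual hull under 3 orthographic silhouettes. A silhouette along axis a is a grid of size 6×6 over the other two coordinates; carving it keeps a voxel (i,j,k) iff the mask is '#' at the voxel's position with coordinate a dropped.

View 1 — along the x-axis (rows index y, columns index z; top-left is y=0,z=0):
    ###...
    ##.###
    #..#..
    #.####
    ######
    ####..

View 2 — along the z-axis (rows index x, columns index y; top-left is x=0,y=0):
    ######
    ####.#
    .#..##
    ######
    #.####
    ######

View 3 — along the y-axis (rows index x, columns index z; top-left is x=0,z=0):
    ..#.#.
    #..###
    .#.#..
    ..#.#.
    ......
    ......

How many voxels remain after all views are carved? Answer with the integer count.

|visual hull| = 33

before carving: 216 voxels (6×6×6)
V1 x: intersect with YZ mask (25 set) -- 150 left
V2 z: intersect with XY mask (31 set) -- 129 left
V3 y: intersect with XZ mask (10 set) -- 33 left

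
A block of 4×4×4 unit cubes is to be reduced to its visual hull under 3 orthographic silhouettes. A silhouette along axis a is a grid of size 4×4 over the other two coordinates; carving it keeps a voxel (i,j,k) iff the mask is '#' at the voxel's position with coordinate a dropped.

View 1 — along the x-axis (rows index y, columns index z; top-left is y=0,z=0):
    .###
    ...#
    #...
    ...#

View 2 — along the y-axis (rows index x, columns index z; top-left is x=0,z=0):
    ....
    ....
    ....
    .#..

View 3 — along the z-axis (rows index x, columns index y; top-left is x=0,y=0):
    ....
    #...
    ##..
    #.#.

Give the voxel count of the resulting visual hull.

start: 4×4×4 = 64 voxels
  1. axis=0 (YZ plane), |mask|=6  ⇒  voxels=24
  2. axis=1 (XZ plane), |mask|=1  ⇒  voxels=1
  3. axis=2 (XY plane), |mask|=5  ⇒  voxels=1

|visual hull| = 1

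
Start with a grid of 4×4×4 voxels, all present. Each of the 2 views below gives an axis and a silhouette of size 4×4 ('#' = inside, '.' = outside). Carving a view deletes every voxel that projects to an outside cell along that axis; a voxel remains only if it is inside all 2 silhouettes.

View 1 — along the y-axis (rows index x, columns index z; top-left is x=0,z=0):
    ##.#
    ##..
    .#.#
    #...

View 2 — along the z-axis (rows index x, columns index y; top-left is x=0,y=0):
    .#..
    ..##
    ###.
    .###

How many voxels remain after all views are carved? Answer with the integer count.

voxel count = 16

before carving: 64 voxels (4×4×4)
carve view 1 (along y, XZ-mask fill 8/16): 32 voxels remain
carve view 2 (along z, XY-mask fill 9/16): 16 voxels remain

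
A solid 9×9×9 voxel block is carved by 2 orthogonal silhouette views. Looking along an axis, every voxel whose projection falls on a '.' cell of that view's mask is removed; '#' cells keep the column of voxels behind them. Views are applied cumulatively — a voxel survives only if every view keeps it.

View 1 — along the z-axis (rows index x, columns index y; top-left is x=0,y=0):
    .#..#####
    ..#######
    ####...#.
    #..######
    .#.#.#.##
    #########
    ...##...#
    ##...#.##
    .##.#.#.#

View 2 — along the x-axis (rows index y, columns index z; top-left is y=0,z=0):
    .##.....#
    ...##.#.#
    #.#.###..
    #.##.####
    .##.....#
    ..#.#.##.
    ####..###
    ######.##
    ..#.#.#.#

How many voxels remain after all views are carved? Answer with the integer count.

|visual hull| = 263

full grid |V| = 729
after view 1 [z-axis, 52 of 81 cells solid] → remaining = 468
after view 2 [x-axis, 45 of 81 cells solid] → remaining = 263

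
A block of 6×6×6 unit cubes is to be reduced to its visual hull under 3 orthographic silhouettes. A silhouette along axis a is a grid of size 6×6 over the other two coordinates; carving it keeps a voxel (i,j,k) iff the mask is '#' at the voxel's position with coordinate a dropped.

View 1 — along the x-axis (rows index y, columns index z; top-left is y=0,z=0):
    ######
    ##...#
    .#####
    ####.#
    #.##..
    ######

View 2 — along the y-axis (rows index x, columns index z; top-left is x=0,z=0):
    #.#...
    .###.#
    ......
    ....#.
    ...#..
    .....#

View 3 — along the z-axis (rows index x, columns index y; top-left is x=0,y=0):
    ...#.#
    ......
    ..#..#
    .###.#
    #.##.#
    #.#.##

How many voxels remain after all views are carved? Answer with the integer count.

full grid |V| = 216
step 1: project along x, AND mask (28/36) → |grid| = 168
step 2: project along y, AND mask (9/36) → |grid| = 43
step 3: project along z, AND mask (16/36) → |grid| = 13

|visual hull| = 13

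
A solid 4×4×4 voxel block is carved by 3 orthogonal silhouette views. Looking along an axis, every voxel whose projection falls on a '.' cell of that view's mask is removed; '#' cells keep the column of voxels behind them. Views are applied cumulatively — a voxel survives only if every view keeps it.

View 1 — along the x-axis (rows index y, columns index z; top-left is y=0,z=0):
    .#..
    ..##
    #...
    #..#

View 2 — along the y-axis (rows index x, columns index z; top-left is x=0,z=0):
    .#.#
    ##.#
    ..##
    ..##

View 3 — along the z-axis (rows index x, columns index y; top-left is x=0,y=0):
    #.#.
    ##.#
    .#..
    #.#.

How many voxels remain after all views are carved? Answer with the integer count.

start: 4×4×4 = 64 voxels
after view 1 [x-axis, 6 of 16 cells solid] → remaining = 24
after view 2 [y-axis, 9 of 16 cells solid] → remaining = 14
after view 3 [z-axis, 8 of 16 cells solid] → remaining = 7

remaining voxels: 7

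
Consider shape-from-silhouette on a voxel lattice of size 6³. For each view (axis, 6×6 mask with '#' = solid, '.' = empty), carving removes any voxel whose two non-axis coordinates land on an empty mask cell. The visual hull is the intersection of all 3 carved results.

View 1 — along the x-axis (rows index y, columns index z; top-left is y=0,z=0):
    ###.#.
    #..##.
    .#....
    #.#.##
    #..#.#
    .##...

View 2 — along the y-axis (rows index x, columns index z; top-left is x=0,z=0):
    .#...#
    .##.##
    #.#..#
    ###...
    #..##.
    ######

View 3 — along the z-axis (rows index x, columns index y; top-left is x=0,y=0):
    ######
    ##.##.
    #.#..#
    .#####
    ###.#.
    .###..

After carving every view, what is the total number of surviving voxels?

full grid |V| = 216
after view 1 [x-axis, 17 of 36 cells solid] → remaining = 102
after view 2 [y-axis, 21 of 36 cells solid] → remaining = 61
after view 3 [z-axis, 25 of 36 cells solid] → remaining = 38

voxel count = 38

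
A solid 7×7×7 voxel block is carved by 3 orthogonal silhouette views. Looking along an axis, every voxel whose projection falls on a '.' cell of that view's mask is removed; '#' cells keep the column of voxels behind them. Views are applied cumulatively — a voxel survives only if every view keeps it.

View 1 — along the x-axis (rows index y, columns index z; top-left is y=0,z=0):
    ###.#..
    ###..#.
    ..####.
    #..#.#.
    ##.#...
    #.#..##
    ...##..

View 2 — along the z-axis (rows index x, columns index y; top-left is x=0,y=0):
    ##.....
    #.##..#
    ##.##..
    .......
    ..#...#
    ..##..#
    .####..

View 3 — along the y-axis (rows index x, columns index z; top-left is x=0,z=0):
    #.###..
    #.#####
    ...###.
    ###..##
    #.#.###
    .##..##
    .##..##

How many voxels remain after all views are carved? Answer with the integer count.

start: 7×7×7 = 343 voxels
V1 x: intersect with YZ mask (24 set) -- 168 left
V2 z: intersect with XY mask (19 set) -- 64 left
V3 y: intersect with XZ mask (31 set) -- 36 left

|visual hull| = 36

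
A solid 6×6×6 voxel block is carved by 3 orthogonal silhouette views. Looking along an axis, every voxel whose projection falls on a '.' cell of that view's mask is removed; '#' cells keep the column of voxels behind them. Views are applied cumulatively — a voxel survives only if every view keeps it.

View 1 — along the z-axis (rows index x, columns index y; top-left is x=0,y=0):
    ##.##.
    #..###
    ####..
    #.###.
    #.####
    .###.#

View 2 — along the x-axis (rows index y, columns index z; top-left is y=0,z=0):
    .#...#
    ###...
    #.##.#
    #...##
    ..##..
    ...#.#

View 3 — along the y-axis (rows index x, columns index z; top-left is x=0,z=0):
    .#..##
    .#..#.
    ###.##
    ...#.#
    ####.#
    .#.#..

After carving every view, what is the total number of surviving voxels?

initial block: 6^3 = 216
[1] z-view keeps 25 columns → grid now 150
[2] x-view keeps 16 columns → grid now 67
[3] y-view keeps 19 columns → grid now 38

voxel count = 38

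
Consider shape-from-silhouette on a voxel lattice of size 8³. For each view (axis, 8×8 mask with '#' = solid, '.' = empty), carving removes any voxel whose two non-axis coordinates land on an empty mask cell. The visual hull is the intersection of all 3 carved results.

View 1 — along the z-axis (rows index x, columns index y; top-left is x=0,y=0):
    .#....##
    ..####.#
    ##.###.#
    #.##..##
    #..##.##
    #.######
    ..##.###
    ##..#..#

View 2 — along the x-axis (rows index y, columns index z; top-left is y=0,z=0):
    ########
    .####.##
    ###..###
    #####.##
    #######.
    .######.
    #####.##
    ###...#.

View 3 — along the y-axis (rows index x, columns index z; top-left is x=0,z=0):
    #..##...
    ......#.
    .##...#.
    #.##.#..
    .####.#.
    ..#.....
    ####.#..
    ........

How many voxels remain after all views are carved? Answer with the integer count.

voxel count = 93

initial block: 8^3 = 512
V1 z: intersect with XY mask (40 set) -- 320 left
V2 x: intersect with YZ mask (51 set) -- 250 left
V3 y: intersect with XZ mask (22 set) -- 93 left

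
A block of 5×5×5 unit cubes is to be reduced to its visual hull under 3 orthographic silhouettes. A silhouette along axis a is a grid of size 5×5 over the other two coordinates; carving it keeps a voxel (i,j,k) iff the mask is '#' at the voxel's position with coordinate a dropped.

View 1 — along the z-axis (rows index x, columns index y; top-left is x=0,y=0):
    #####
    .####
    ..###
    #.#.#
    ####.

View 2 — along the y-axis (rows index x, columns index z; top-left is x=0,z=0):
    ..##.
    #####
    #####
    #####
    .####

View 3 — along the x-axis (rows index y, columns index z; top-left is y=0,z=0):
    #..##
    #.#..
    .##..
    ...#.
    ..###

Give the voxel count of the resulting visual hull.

before carving: 125 voxels (5×5×5)
step 1: project along z, AND mask (19/25) → |grid| = 95
step 2: project along y, AND mask (21/25) → |grid| = 76
step 3: project along x, AND mask (11/25) → |grid| = 34

34 voxels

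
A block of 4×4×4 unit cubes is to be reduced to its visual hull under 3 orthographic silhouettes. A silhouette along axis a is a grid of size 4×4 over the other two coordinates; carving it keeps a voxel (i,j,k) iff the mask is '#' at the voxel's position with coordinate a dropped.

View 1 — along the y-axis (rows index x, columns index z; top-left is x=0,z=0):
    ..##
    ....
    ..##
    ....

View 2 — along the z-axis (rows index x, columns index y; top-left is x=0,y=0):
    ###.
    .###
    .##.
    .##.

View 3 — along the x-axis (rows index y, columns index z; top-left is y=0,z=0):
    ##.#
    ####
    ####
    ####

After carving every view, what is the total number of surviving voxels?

full grid |V| = 64
  1. axis=1 (XZ plane), |mask|=4  ⇒  voxels=16
  2. axis=2 (XY plane), |mask|=10  ⇒  voxels=10
  3. axis=0 (YZ plane), |mask|=15  ⇒  voxels=9

9 voxels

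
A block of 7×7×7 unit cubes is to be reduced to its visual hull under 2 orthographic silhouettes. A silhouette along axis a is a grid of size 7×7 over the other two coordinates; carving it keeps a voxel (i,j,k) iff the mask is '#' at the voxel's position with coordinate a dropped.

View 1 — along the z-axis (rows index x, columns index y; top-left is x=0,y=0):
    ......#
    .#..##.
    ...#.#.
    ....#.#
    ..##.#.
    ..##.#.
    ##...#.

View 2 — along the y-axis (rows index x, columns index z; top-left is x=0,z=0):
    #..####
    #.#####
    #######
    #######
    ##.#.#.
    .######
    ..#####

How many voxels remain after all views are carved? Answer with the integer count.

full grid |V| = 343
V1 z: intersect with XY mask (17 set) -- 119 left
V2 y: intersect with XZ mask (40 set) -- 96 left

remaining voxels: 96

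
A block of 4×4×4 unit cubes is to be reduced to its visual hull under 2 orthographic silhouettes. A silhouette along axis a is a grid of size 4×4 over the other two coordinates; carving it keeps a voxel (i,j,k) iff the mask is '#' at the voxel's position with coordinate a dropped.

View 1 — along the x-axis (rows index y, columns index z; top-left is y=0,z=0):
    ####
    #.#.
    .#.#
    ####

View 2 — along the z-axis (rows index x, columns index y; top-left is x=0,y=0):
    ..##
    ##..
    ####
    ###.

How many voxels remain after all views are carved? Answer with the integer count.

32 voxels

full grid |V| = 64
[1] x-view keeps 12 columns → grid now 48
[2] z-view keeps 11 columns → grid now 32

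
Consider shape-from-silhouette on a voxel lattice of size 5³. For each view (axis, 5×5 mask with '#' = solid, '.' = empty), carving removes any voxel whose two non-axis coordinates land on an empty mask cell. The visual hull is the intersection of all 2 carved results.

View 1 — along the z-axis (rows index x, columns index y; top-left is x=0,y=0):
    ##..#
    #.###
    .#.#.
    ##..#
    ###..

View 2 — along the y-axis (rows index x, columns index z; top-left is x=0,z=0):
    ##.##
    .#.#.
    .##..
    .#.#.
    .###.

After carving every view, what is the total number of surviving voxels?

start: 5×5×5 = 125 voxels
[1] z-view keeps 15 columns → grid now 75
[2] y-view keeps 13 columns → grid now 39

39 voxels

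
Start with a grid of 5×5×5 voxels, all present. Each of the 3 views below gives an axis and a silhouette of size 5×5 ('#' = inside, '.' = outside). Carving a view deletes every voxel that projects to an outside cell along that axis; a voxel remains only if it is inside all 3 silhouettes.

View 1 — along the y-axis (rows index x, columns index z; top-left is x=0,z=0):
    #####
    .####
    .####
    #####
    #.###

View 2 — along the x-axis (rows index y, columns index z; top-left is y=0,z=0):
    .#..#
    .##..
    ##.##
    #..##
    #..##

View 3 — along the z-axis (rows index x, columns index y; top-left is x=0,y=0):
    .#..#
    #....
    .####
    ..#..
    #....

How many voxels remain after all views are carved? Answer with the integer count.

remaining voxels: 21

full grid |V| = 125
  1. axis=1 (XZ plane), |mask|=22  ⇒  voxels=110
  2. axis=0 (YZ plane), |mask|=14  ⇒  voxels=61
  3. axis=2 (XY plane), |mask|=9  ⇒  voxels=21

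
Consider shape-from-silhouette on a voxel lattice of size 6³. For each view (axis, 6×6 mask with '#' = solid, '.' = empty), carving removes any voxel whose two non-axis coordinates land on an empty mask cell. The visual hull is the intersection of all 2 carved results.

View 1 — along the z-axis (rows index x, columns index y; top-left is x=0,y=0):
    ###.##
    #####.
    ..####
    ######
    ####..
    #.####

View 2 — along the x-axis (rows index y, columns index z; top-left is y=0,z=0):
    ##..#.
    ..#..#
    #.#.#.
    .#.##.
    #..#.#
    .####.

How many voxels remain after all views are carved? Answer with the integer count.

|visual hull| = 87

full grid |V| = 216
carve view 1 (along z, XY-mask fill 29/36): 174 voxels remain
carve view 2 (along x, YZ-mask fill 18/36): 87 voxels remain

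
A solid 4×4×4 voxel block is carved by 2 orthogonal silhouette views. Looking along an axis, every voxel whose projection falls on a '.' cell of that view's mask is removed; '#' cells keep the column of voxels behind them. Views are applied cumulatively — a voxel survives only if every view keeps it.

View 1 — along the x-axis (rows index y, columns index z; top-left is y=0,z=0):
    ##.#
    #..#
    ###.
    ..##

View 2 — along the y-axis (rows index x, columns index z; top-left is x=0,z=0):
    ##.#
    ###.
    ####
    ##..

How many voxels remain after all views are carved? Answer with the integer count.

full grid |V| = 64
V1 x: intersect with YZ mask (10 set) -- 40 left
V2 y: intersect with XZ mask (12 set) -- 30 left

30 voxels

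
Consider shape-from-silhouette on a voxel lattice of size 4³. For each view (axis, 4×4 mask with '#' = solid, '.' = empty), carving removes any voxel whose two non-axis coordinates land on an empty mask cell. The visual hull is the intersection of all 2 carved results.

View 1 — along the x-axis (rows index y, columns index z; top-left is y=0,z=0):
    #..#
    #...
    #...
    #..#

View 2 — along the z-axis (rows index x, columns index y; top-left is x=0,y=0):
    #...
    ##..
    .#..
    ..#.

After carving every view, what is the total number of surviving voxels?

7 voxels

full grid |V| = 64
V1 x: intersect with YZ mask (6 set) -- 24 left
V2 z: intersect with XY mask (5 set) -- 7 left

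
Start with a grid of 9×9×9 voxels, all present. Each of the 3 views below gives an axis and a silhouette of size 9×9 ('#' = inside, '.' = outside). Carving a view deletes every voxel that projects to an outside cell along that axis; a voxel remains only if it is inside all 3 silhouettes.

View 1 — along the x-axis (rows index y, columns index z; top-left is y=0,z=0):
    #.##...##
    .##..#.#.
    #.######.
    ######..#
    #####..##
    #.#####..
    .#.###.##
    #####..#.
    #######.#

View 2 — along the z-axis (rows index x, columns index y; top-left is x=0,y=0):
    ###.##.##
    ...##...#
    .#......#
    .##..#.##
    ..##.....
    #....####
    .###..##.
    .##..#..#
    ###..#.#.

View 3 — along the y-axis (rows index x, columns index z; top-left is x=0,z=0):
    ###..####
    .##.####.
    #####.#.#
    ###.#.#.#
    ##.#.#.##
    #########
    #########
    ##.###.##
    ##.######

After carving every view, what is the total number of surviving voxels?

full grid |V| = 729
V1 x: intersect with YZ mask (56 set) -- 504 left
V2 z: intersect with XY mask (38 set) -- 236 left
V3 y: intersect with XZ mask (65 set) -- 185 left

185 voxels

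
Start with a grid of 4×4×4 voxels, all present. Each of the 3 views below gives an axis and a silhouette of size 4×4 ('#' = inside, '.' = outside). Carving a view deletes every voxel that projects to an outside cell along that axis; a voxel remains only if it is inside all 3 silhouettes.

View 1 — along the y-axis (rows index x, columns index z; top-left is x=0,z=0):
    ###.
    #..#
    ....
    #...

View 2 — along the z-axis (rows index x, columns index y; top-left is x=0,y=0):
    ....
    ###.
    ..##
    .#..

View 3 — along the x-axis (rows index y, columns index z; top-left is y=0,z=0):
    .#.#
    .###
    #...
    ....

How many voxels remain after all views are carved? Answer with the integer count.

initial block: 4^3 = 64
after view 1 [y-axis, 6 of 16 cells solid] → remaining = 24
after view 2 [z-axis, 6 of 16 cells solid] → remaining = 7
after view 3 [x-axis, 6 of 16 cells solid] → remaining = 3

3 voxels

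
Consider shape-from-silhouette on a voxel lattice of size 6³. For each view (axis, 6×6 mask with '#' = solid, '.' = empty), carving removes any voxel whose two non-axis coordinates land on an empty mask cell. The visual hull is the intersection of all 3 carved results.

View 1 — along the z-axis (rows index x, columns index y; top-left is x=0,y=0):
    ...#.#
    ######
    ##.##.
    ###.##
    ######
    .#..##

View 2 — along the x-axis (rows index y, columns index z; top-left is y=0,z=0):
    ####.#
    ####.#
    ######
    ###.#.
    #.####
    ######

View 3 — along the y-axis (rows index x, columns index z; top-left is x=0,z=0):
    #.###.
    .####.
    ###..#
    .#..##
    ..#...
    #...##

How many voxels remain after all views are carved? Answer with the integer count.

initial block: 6^3 = 216
carve view 1 (along z, XY-mask fill 26/36): 156 voxels remain
carve view 2 (along x, YZ-mask fill 31/36): 134 voxels remain
carve view 3 (along y, XZ-mask fill 19/36): 67 voxels remain

|visual hull| = 67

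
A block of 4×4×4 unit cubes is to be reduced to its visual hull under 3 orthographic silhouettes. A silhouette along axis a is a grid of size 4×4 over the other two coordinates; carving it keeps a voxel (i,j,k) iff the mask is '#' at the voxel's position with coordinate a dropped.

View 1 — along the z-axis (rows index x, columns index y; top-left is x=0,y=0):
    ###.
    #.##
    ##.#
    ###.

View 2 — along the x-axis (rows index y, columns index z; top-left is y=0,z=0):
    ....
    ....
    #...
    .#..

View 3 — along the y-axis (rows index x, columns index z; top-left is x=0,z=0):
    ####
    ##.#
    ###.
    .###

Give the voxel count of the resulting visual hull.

initial block: 4^3 = 64
step 1: project along z, AND mask (12/16) → |grid| = 48
step 2: project along x, AND mask (2/16) → |grid| = 5
step 3: project along y, AND mask (13/16) → |grid| = 4

|visual hull| = 4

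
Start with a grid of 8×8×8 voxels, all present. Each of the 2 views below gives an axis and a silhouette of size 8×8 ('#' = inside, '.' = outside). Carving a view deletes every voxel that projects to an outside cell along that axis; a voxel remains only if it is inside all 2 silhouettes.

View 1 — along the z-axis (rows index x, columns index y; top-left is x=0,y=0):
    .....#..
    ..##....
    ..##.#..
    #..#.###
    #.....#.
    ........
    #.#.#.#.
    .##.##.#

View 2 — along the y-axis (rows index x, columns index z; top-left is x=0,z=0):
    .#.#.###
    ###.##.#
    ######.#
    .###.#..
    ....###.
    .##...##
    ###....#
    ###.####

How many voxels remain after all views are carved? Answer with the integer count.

voxel count = 115

start: 8×8×8 = 512 voxels
  1. axis=2 (XY plane), |mask|=22  ⇒  voxels=176
  2. axis=1 (XZ plane), |mask|=40  ⇒  voxels=115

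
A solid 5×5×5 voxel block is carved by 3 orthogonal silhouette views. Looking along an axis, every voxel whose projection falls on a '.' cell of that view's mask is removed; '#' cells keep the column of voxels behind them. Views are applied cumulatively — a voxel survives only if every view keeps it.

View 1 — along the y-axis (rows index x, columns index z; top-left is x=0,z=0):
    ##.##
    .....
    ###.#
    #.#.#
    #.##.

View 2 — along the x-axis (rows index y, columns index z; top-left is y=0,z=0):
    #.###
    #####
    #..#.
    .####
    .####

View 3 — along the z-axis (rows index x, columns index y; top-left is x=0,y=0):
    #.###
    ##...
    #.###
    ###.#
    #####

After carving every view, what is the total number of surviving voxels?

42 voxels

start: 5×5×5 = 125 voxels
V1 y: intersect with XZ mask (14 set) -- 70 left
V2 x: intersect with YZ mask (19 set) -- 52 left
V3 z: intersect with XY mask (19 set) -- 42 left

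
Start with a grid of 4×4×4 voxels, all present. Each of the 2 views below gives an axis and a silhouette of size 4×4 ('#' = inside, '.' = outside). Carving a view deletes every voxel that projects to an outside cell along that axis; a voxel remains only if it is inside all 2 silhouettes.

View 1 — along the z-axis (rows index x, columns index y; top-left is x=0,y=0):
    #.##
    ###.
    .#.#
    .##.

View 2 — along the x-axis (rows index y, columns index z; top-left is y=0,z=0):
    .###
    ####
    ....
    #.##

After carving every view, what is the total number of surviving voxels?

24 voxels

full grid |V| = 64
step 1: project along z, AND mask (10/16) → |grid| = 40
step 2: project along x, AND mask (10/16) → |grid| = 24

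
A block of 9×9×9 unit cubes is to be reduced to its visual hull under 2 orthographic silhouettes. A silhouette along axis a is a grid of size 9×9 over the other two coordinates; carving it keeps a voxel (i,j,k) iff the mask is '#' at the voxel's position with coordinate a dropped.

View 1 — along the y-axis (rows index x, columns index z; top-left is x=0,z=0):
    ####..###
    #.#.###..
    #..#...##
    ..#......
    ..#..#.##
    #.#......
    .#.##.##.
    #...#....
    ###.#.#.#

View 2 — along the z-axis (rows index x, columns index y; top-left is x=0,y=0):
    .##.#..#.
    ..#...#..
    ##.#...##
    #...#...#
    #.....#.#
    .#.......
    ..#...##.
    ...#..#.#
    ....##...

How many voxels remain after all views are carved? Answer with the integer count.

108 voxels

before carving: 729 voxels (9×9×9)
step 1: project along y, AND mask (36/81) → |grid| = 324
step 2: project along z, AND mask (26/81) → |grid| = 108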